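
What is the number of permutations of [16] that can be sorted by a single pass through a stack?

35357670

By Knuth's characterisation, the stack-sortable permutations of length 16 are the 231-avoiders, numbering C_16.
C_16 = C(32,16)/17 = 601080390/17 = 35357670.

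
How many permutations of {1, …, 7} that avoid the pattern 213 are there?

For any fixed pattern of length 3, the pattern-avoiding permutations of [7] number C_7.
C_7 = 429.

429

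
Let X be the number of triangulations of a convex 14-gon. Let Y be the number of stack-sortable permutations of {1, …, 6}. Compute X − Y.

207880

The number of triangulations of a 14-gon is the Catalan number C_12 (index = sides − 2). So X = C_12 = 208012.
Stack-sortable permutations are exactly the 231-avoiding ones, counted by C_n; here n = 6. So Y = C_6 = 132.
X − Y = 208012 − 132 = 207880.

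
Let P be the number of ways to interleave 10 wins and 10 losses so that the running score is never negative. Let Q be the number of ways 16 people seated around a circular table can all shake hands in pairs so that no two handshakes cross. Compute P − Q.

Ballot sequences with n votes each where one side never trails are Dyck words, counted by C_n; here n = 10. So P = C_10 = 16796.
With 16 = 2·8 people, non-crossing handshake pairings are non-crossing perfect matchings on a circle, counted by C_8. So Q = C_8 = 1430.
P − Q = 16796 − 1430 = 15366.

15366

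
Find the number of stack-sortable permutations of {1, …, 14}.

By Knuth's characterisation, the stack-sortable permutations of length 14 are the 231-avoiders, numbering C_14.
C_14 = C_13 · 2(2·13+1)/(13+2) = 742900 · 54/15 = 2674440.

2674440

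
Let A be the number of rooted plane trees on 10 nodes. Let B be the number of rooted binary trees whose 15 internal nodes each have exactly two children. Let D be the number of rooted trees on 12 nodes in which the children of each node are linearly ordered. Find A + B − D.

9640921

A rooted plane tree on 10 nodes has 9 edges, and such trees are counted by C_9. So A = C_9 = 4862.
The number of full binary trees on 15 internal nodes is the Catalan number C_15. So B = C_15 = 9694845.
Rooted ordered (plane) trees on m nodes have m−1 edges and are counted by C_{m−1}; m = 12 gives C_11. So D = C_11 = 58786.
A + B − D = 4862 + 9694845 − 58786 = 9640921.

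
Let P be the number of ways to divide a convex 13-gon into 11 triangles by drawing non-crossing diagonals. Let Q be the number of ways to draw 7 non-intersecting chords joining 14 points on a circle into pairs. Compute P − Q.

Triangulations of a convex m-gon are counted by C_{m−2}; with m = 13 this is C_11. So P = C_11 = 58786.
Non-crossing perfect matchings of 2n points on a circle are counted by C_n; with 14 points, n = 7. So Q = C_7 = 429.
P − Q = 58786 − 429 = 58357.

58357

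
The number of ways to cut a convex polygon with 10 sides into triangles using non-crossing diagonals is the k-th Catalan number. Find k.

The number of triangulations of a 10-gon is the Catalan number C_8 (index = sides − 2).

8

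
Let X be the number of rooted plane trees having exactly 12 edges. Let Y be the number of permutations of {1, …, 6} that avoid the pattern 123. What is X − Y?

207880

A rooted plane tree with 12 edges has 13 nodes, and the count is C_12. So X = C_12 = 208012.
Permutations of [n] avoiding any single length-3 pattern are counted by C_n; here n = 6. So Y = C_6 = 132.
X − Y = 208012 − 132 = 207880.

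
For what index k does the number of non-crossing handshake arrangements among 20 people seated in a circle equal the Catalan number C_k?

With 20 = 2·10 people, non-crossing handshake pairings are non-crossing perfect matchings on a circle, counted by C_10.

10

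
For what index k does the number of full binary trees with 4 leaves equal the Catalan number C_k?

3

Full binary trees with 4 leaves have 4−1 = 3 internal nodes, so there are C_3 of them.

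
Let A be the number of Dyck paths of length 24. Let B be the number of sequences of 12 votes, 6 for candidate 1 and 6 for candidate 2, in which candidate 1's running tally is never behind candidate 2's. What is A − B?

Dyck paths of semilength n (length 2n) are counted by C_n; here n = 12. So A = C_12 = 208012.
Reading a vote for the leader as '(' and for the other as ')' turns such a sequence into a balanced string of 6 pairs, so the count is C_6. So B = C_6 = 132.
A − B = 208012 − 132 = 207880.

207880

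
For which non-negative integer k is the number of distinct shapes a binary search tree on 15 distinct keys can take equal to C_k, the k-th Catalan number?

There are C_n binary search tree shapes on n keys; with n = 15 that is C_15.

15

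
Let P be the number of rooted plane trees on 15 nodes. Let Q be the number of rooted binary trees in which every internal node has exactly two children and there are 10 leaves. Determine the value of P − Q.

2669578

A rooted plane tree on 15 nodes has 14 edges, and such trees are counted by C_14. So P = C_14 = 2674440.
A full binary tree with L leaves has L−1 internal nodes and is counted by C_{L−1}; L = 10 gives C_9. So Q = C_9 = 4862.
P − Q = 2674440 − 4862 = 2669578.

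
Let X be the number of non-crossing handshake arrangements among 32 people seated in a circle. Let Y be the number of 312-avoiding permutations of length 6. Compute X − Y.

35357538

Non-crossing handshake pairings of 2n people are counted by C_n; 32 people gives n = 16. So X = C_16 = 35357670.
Permutations of [n] avoiding any single length-3 pattern are counted by C_n; here n = 6. So Y = C_6 = 132.
X − Y = 35357670 − 132 = 35357538.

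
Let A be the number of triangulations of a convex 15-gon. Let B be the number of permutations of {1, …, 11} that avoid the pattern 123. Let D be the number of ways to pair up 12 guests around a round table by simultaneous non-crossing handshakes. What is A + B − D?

801554

The number of triangulations of a 15-gon is the Catalan number C_13 (index = sides − 2). So A = C_13 = 742900.
Permutations of [n] avoiding any single length-3 pattern are counted by C_n; here n = 11. So B = C_11 = 58786.
With 12 = 2·6 people, non-crossing handshake pairings are non-crossing perfect matchings on a circle, counted by C_6. So D = C_6 = 132.
A + B − D = 742900 + 58786 − 132 = 801554.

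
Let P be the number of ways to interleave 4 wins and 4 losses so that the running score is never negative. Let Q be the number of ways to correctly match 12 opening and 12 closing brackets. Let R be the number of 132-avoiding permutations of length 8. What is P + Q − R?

206596

Reading a vote for the leader as '(' and for the other as ')' turns such a sequence into a balanced string of 4 pairs, so the count is C_4. So P = C_4 = 14.
Balanced strings of n pairs of brackets are counted by C_n; here n = 12. So Q = C_12 = 208012.
For any fixed pattern of length 3, the pattern-avoiding permutations of [8] number C_8. So R = C_8 = 1430.
P + Q − R = 14 + 208012 − 1430 = 206596.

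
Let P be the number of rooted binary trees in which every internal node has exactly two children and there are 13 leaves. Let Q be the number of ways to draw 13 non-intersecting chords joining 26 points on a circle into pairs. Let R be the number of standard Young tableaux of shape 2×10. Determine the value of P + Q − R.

A full binary tree with L leaves has L−1 internal nodes and is counted by C_{L−1}; L = 13 gives C_12. So P = C_12 = 208012.
Pairing 26 circle points by 13 non-crossing chords gives C_13 matchings. So Q = C_13 = 742900.
Standard Young tableaux of shape 2×n are counted by C_n; here n = 10. So R = C_10 = 16796.
P + Q − R = 208012 + 742900 − 16796 = 934116.

934116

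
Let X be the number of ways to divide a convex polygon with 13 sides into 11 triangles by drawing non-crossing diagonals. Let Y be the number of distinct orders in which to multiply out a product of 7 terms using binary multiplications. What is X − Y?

58654

The number of triangulations of a 13-gon is the Catalan number C_11 (index = sides − 2). So X = C_11 = 58786.
Bracketing 7 factors into binary products is counted by C_{7−1} = C_6. So Y = C_6 = 132.
X − Y = 58786 − 132 = 58654.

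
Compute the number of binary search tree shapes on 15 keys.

There are C_n binary search tree shapes on n keys; with n = 15 that is C_15.
C_15 = 9694845.

9694845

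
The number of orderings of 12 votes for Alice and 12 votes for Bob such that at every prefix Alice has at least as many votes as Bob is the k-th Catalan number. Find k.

Reading a vote for the leader as '(' and for the other as ')' turns such a sequence into a balanced string of 12 pairs, so the count is C_12.

12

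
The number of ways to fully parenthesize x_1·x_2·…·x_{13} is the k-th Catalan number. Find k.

Ways to associate a product of 13 factors correspond to binary trees on 13 leaves, so the count is C_12.

12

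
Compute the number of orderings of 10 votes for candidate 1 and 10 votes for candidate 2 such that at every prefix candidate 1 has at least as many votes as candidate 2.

16796

Ballot sequences with n votes each where one side never trails are Dyck words, counted by C_n; here n = 10.
C_10 = C(20,10)/11 = 184756/11 = 16796.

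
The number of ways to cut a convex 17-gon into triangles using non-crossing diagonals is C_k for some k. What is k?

Triangulations of a convex m-gon are counted by C_{m−2}; with m = 17 this is C_15.

15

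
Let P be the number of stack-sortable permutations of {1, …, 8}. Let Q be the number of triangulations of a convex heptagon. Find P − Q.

1388

By Knuth's characterisation, the stack-sortable permutations of length 8 are the 231-avoiders, numbering C_8. So P = C_8 = 1430.
The number of triangulations of a 7-gon is the Catalan number C_5 (index = sides − 2). So Q = C_5 = 42.
P − Q = 1430 − 42 = 1388.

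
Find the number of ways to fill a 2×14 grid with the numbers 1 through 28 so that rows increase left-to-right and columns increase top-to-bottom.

2674440

Standard Young tableaux of shape 2×n are counted by C_n; here n = 14.
C_14 = C(28,14)/15 = 40116600/15 = 2674440.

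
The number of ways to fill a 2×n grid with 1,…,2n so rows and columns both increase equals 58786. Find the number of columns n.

11

Standard Young tableaux of shape 2×n are counted by C_n. Since C_11 = 58786, the index is 11.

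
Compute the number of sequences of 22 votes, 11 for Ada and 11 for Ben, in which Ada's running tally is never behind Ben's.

Reading a vote for the leader as '(' and for the other as ')' turns such a sequence into a balanced string of 11 pairs, so the count is C_11.
C_11 = C(22,11)/12 = 705432/12 = 58786.

58786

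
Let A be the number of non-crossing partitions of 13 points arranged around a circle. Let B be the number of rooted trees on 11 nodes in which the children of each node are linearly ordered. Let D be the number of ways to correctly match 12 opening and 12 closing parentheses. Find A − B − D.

Non-crossing partitions of an n-element set are counted by C_n; here n = 13. So A = C_13 = 742900.
A rooted plane tree on 11 nodes has 10 edges, and such trees are counted by C_10. So B = C_10 = 16796.
With 12 pairs the number of balanced bracket strings is the Catalan number C_12. So D = C_12 = 208012.
A − B − D = 742900 − 16796 − 208012 = 518092.

518092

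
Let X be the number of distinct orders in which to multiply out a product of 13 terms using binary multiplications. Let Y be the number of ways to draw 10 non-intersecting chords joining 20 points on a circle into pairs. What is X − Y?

191216

Parenthesizations of m factors correspond to full binary trees with m leaves, counted by C_{m−1}; m = 13 gives C_12. So X = C_12 = 208012.
Pairing 20 circle points by 10 non-crossing chords gives C_10 matchings. So Y = C_10 = 16796.
X − Y = 208012 − 16796 = 191216.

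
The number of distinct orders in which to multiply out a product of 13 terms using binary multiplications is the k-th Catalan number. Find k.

Parenthesizations of m factors correspond to full binary trees with m leaves, counted by C_{m−1}; m = 13 gives C_12.

12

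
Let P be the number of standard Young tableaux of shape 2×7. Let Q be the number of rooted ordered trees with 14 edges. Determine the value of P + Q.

By the hook-length formula (or a Dyck-path bijection), SYT of shape 2×7 number C_7. So P = C_7 = 429.
A rooted plane tree with 14 edges has 15 nodes, and the count is C_14. So Q = C_14 = 2674440.
P + Q = 429 + 2674440 = 2674869.

2674869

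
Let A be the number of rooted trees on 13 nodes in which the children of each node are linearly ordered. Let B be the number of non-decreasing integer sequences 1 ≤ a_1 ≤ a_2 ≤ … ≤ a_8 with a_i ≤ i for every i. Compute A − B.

206582

Rooted ordered (plane) trees on m nodes have m−1 edges and are counted by C_{m−1}; m = 13 gives C_12. So A = C_12 = 208012.
Weakly increasing sequences with a_i ≤ i biject with Dyck paths of semilength 8, so there are C_8. So B = C_8 = 1430.
A − B = 208012 − 1430 = 206582.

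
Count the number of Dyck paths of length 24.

208012

Dyck paths of semilength n (length 2n) are counted by C_n; here n = 12.
C_12 = C(24,12)/13 = 2704156/13 = 208012.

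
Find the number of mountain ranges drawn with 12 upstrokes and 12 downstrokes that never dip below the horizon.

Paths of 12 up- and 12 down-steps that never dip below the axis are Dyck paths; their count is C_12.
C_12 = C(24,12)/13 = 2704156/13 = 208012.

208012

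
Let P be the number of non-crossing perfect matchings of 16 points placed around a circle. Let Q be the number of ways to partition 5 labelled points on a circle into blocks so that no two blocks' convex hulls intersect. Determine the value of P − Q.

Non-crossing perfect matchings of 2n points on a circle are counted by C_n; with 16 points, n = 8. So P = C_8 = 1430.
The non-crossing partitions of [5] form a lattice of size C_5. So Q = C_5 = 42.
P − Q = 1430 − 42 = 1388.

1388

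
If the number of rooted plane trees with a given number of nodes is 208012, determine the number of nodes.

13

Rooted ordered trees on m nodes are counted by C_{m−1}; 208012 = C_12.
So the index is 12, and the number of nodes is 12 + 1 = 13.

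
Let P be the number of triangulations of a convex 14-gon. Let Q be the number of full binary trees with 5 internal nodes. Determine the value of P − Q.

207970

A convex 14-gon is triangulated into 12 triangles, and the number of such triangulations is the Catalan number C_{14−2} = C_12. So P = C_12 = 208012.
The number of full binary trees on 5 internal nodes is the Catalan number C_5. So Q = C_5 = 42.
P − Q = 208012 − 42 = 207970.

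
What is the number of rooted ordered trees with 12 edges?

208012

A rooted plane tree with 12 edges has 13 nodes, and the count is C_12.
C_12 = C(24,12)/13 = 2704156/13 = 208012.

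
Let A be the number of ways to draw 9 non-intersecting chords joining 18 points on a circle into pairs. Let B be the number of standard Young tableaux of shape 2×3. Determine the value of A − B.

4857

Non-crossing perfect matchings of 2n points on a circle are counted by C_n; with 18 points, n = 9. So A = C_9 = 4862.
By the hook-length formula (or a Dyck-path bijection), SYT of shape 2×3 number C_3. So B = C_3 = 5.
A − B = 4862 − 5 = 4857.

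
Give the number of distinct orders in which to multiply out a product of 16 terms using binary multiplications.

9694845

Parenthesizations of m factors correspond to full binary trees with m leaves, counted by C_{m−1}; m = 16 gives C_15.
C_15 = C(30,15)/16 = 155117520/16 = 9694845.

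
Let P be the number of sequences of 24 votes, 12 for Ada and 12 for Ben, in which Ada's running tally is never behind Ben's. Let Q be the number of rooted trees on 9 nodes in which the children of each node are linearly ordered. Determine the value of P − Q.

Ballot sequences with n votes each where one side never trails are Dyck words, counted by C_n; here n = 12. So P = C_12 = 208012.
Rooted ordered (plane) trees on m nodes have m−1 edges and are counted by C_{m−1}; m = 9 gives C_8. So Q = C_8 = 1430.
P − Q = 208012 − 1430 = 206582.

206582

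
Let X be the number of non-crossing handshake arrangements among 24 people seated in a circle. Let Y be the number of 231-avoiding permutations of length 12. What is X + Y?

With 24 = 2·12 people, non-crossing handshake pairings are non-crossing perfect matchings on a circle, counted by C_12. So X = C_12 = 208012.
Permutations of [n] avoiding any single length-3 pattern are counted by C_n; here n = 12. So Y = C_12 = 208012.
X + Y = 208012 + 208012 = 416024.

416024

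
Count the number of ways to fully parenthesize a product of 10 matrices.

4862

Bracketing 10 factors into binary products is counted by C_{10−1} = C_9.
C_9 = C(18,9)/10 = 48620/10 = 4862.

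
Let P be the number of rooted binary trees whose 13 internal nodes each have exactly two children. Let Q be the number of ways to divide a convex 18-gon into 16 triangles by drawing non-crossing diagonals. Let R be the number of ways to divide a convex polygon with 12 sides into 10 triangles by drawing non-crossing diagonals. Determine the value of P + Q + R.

The number of full binary trees on 13 internal nodes is the Catalan number C_13. So P = C_13 = 742900.
Triangulations of a convex m-gon are counted by C_{m−2}; with m = 18 this is C_16. So Q = C_16 = 35357670.
A convex 12-gon is triangulated into 10 triangles, and the number of such triangulations is the Catalan number C_{12−2} = C_10. So R = C_10 = 16796.
P + Q + R = 742900 + 35357670 + 16796 = 36117366.

36117366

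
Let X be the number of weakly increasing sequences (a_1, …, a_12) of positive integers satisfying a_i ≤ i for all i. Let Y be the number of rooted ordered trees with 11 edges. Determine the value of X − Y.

149226

Such sub-staircase sequences of length n are counted by C_n; here n = 12. So X = C_12 = 208012.
Rooted ordered trees with n edges are counted by C_n; here n = 11. So Y = C_11 = 58786.
X − Y = 208012 − 58786 = 149226.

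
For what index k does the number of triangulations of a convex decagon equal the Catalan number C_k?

8

A convex 10-gon is triangulated into 8 triangles, and the number of such triangulations is the Catalan number C_{10−2} = C_8.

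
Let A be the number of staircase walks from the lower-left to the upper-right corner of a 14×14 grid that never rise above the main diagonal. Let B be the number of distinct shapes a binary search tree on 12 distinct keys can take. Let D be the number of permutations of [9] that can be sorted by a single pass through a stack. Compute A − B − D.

Monotone paths in an n×n grid that stay weakly below the diagonal are counted by C_n; here n = 14. So A = C_14 = 2674440.
There are C_n binary search tree shapes on n keys; with n = 12 that is C_12. So B = C_12 = 208012.
Stack-sortable permutations are exactly the 231-avoiding ones, counted by C_n; here n = 9. So D = C_9 = 4862.
A − B − D = 2674440 − 208012 − 4862 = 2461566.

2461566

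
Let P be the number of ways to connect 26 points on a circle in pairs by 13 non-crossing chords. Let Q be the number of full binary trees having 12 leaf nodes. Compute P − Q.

Non-crossing perfect matchings of 2n points on a circle are counted by C_n; with 26 points, n = 13. So P = C_13 = 742900.
A full binary tree with L leaves has L−1 internal nodes and is counted by C_{L−1}; L = 12 gives C_11. So Q = C_11 = 58786.
P − Q = 742900 − 58786 = 684114.

684114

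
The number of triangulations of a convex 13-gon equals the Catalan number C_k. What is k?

The number of triangulations of a 13-gon is the Catalan number C_11 (index = sides − 2).

11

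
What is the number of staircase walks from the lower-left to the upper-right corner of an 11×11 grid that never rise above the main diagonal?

Monotone paths in an n×n grid that stay weakly below the diagonal are counted by C_n; here n = 11.
C_11 = C_10 · 2(2·10+1)/(10+2) = 16796 · 42/12 = 58786.

58786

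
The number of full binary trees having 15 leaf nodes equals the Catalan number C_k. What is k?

14

Full binary trees with 15 leaves have 15−1 = 14 internal nodes, so there are C_14 of them.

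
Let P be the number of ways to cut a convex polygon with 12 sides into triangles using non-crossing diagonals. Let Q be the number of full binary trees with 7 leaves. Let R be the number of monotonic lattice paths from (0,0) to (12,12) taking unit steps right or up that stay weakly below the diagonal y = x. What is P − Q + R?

Triangulations of a convex m-gon are counted by C_{m−2}; with m = 12 this is C_10. So P = C_10 = 16796.
A full binary tree with L leaves has L−1 internal nodes and is counted by C_{L−1}; L = 7 gives C_6. So Q = C_6 = 132.
Monotone paths in an n×n grid that stay weakly below the diagonal are counted by C_n; here n = 12. So R = C_12 = 208012.
P − Q + R = 16796 − 132 + 208012 = 224676.

224676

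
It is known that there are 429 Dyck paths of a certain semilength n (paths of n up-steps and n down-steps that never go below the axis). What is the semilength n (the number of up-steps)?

Dyck paths of semilength n are counted by C_n, and C_7 = 429.

7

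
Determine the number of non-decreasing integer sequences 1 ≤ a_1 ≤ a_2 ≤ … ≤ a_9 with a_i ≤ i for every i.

4862

Such sub-staircase sequences of length n are counted by C_n; here n = 9.
C_9 = C(18,9)/10 = 48620/10 = 4862.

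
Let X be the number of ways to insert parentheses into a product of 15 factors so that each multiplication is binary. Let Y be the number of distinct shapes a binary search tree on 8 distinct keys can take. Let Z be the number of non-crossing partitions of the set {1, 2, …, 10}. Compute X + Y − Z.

2659074

Parenthesizations of m factors correspond to full binary trees with m leaves, counted by C_{m−1}; m = 15 gives C_14. So X = C_14 = 2674440.
Rooted binary trees with 8 nodes (each child slot possibly empty) number C_8. So Y = C_8 = 1430.
Non-crossing partitions of an n-element set are counted by C_n; here n = 10. So Z = C_10 = 16796.
X + Y − Z = 2674440 + 1430 − 16796 = 2659074.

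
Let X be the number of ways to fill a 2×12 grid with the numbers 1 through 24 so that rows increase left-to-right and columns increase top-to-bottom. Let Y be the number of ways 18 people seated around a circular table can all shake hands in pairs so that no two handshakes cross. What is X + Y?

212874

By the hook-length formula (or a Dyck-path bijection), SYT of shape 2×12 number C_12. So X = C_12 = 208012.
Non-crossing handshake pairings of 2n people are counted by C_n; 18 people gives n = 9. So Y = C_9 = 4862.
X + Y = 208012 + 4862 = 212874.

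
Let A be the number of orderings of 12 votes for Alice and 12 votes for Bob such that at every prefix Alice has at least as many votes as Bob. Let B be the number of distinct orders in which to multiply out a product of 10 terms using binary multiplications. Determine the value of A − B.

Reading a vote for the leader as '(' and for the other as ')' turns such a sequence into a balanced string of 12 pairs, so the count is C_12. So A = C_12 = 208012.
Parenthesizations of m factors correspond to full binary trees with m leaves, counted by C_{m−1}; m = 10 gives C_9. So B = C_9 = 4862.
A − B = 208012 − 4862 = 203150.

203150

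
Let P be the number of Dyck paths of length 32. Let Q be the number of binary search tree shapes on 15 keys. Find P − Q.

Paths of 16 up- and 16 down-steps that never dip below the axis are Dyck paths; their count is C_16. So P = C_16 = 35357670.
Rooted binary trees with 15 nodes (each child slot possibly empty) number C_15. So Q = C_15 = 9694845.
P − Q = 35357670 − 9694845 = 25662825.

25662825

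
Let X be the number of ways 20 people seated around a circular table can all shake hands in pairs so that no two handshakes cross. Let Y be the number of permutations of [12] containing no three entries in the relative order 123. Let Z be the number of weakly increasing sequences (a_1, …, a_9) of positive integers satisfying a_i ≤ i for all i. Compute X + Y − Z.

With 20 = 2·10 people, non-crossing handshake pairings are non-crossing perfect matchings on a circle, counted by C_10. So X = C_10 = 16796.
For any fixed pattern of length 3, the pattern-avoiding permutations of [12] number C_12. So Y = C_12 = 208012.
Weakly increasing sequences with a_i ≤ i biject with Dyck paths of semilength 9, so there are C_9. So Z = C_9 = 4862.
X + Y − Z = 16796 + 208012 − 4862 = 219946.

219946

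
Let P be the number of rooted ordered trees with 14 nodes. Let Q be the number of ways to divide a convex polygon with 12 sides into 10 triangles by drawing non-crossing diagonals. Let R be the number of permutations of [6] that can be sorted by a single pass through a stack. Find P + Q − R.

Rooted ordered (plane) trees on m nodes have m−1 edges and are counted by C_{m−1}; m = 14 gives C_13. So P = C_13 = 742900.
A convex 12-gon is triangulated into 10 triangles, and the number of such triangulations is the Catalan number C_{12−2} = C_10. So Q = C_10 = 16796.
By Knuth's characterisation, the stack-sortable permutations of length 6 are the 231-avoiders, numbering C_6. So R = C_6 = 132.
P + Q − R = 742900 + 16796 − 132 = 759564.

759564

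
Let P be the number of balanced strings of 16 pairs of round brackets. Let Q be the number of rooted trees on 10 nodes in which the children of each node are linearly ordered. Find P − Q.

35352808

A balanced arrangement of 16 bracket pairs is a Dyck word of semilength 16, so the count is C_16. So P = C_16 = 35357670.
Rooted ordered (plane) trees on m nodes have m−1 edges and are counted by C_{m−1}; m = 10 gives C_9. So Q = C_9 = 4862.
P − Q = 35357670 − 4862 = 35352808.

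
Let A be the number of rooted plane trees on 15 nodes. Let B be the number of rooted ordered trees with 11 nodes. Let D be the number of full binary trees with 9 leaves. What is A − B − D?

2656214

A rooted plane tree on 15 nodes has 14 edges, and such trees are counted by C_14. So A = C_14 = 2674440.
Rooted ordered (plane) trees on m nodes have m−1 edges and are counted by C_{m−1}; m = 11 gives C_10. So B = C_10 = 16796.
A full binary tree with L leaves has L−1 internal nodes and is counted by C_{L−1}; L = 9 gives C_8. So D = C_8 = 1430.
A − B − D = 2674440 − 16796 − 1430 = 2656214.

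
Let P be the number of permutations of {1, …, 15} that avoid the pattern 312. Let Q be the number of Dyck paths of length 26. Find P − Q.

For any fixed pattern of length 3, the pattern-avoiding permutations of [15] number C_15. So P = C_15 = 9694845.
A Dyck path with 13 up-steps and 13 down-steps has semilength 13, so there are C_13 of them. So Q = C_13 = 742900.
P − Q = 9694845 − 742900 = 8951945.

8951945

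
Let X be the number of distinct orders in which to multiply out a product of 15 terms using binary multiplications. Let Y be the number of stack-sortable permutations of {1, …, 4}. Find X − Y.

2674426

Bracketing 15 factors into binary products is counted by C_{15−1} = C_14. So X = C_14 = 2674440.
Stack-sortable permutations are exactly the 231-avoiding ones, counted by C_n; here n = 4. So Y = C_4 = 14.
X − Y = 2674440 − 14 = 2674426.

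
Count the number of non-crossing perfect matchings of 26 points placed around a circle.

742900

Pairing 26 circle points by 13 non-crossing chords gives C_13 matchings.
C_13 = C_12 · 2(2·12+1)/(12+2) = 208012 · 50/14 = 742900.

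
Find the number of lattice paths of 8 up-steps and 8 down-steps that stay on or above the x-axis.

Dyck paths of semilength n (length 2n) are counted by C_n; here n = 8.
C_8 = C(16,8)/9 = 12870/9 = 1430.

1430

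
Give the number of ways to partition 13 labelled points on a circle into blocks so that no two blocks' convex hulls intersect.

742900

The non-crossing partitions of [13] form a lattice of size C_13.
C_13 = 742900.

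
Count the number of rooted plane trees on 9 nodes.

1430

Rooted ordered (plane) trees on m nodes have m−1 edges and are counted by C_{m−1}; m = 9 gives C_8.
C_8 = C(16,8)/9 = 12870/9 = 1430.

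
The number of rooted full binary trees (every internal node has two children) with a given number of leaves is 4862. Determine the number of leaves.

10

Full binary trees with L leaves are counted by C_{L−1}. Since C_9 = 4862, the index is 9.
So the index is 9, and the number of leaves is 9 + 1 = 10.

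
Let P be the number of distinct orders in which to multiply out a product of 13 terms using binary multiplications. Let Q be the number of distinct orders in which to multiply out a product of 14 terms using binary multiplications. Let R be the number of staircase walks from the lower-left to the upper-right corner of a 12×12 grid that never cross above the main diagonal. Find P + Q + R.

Parenthesizations of m factors correspond to full binary trees with m leaves, counted by C_{m−1}; m = 13 gives C_12. So P = C_12 = 208012.
Ways to associate a product of 14 factors correspond to binary trees on 14 leaves, so the count is C_13. So Q = C_13 = 742900.
Sub-diagonal monotone paths from (0,0) to (12,12) biject with Dyck paths of semilength 12, giving C_12. So R = C_12 = 208012.
P + Q + R = 208012 + 742900 + 208012 = 1158924.

1158924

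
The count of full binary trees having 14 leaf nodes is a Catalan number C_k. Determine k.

A full binary tree with L leaves has L−1 internal nodes and is counted by C_{L−1}; L = 14 gives C_13.

13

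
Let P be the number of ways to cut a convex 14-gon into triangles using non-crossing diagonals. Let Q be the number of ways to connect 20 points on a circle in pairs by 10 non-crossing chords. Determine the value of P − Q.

191216

The number of triangulations of a 14-gon is the Catalan number C_12 (index = sides − 2). So P = C_12 = 208012.
Pairing 20 circle points by 10 non-crossing chords gives C_10 matchings. So Q = C_10 = 16796.
P − Q = 208012 − 16796 = 191216.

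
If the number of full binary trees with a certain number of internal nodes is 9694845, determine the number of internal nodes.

15

Full binary trees with n internal nodes are counted by C_n, and C_15 = 9694845.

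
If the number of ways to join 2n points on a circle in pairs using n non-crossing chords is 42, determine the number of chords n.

5

Non-crossing pairings of 2n points on a circle are counted by C_n, and C_5 = 42.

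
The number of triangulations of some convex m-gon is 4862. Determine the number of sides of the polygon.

11

Triangulations of a convex m-gon are counted by C_{m−2}. The Catalan number equal to 4862 is C_9.
So m − 2 = 9, giving m = 11 sides.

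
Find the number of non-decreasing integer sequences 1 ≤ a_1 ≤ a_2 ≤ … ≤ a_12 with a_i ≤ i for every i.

Weakly increasing sequences with a_i ≤ i biject with Dyck paths of semilength 12, so there are C_12.
C_12 = C_11 · 2(2·11+1)/(11+2) = 58786 · 46/13 = 208012.

208012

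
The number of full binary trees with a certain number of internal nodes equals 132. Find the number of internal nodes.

6

Full binary trees with n internal nodes are counted by C_n. Since C_6 = 132, the index is 6.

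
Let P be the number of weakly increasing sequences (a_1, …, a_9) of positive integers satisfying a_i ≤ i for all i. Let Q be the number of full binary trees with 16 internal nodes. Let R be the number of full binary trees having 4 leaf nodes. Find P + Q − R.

Such sub-staircase sequences of length n are counted by C_n; here n = 9. So P = C_9 = 4862.
Full binary trees with n internal nodes are counted by C_n; here n = 16. So Q = C_16 = 35357670.
Full binary trees with 4 leaves have 4−1 = 3 internal nodes, so there are C_3 of them. So R = C_3 = 5.
P + Q − R = 4862 + 35357670 − 5 = 35362527.

35362527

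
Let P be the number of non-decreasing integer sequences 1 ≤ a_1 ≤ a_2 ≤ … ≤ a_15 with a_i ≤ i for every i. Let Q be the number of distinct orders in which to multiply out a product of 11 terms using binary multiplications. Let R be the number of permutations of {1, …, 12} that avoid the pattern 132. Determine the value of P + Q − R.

Weakly increasing sequences with a_i ≤ i biject with Dyck paths of semilength 15, so there are C_15. So P = C_15 = 9694845.
Parenthesizations of m factors correspond to full binary trees with m leaves, counted by C_{m−1}; m = 11 gives C_10. So Q = C_10 = 16796.
For any fixed pattern of length 3, the pattern-avoiding permutations of [12] number C_12. So R = C_12 = 208012.
P + Q − R = 9694845 + 16796 − 208012 = 9503629.

9503629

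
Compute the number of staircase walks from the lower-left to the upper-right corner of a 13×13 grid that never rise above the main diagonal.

Monotone paths in an n×n grid that stay weakly below the diagonal are counted by C_n; here n = 13.
C_13 = 742900.

742900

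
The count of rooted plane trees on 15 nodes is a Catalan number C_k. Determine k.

A rooted plane tree on 15 nodes has 14 edges, and such trees are counted by C_14.

14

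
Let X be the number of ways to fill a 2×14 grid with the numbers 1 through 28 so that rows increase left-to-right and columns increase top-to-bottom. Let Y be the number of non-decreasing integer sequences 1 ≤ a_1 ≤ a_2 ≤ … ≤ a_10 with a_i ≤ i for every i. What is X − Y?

By the hook-length formula (or a Dyck-path bijection), SYT of shape 2×14 number C_14. So X = C_14 = 2674440.
Weakly increasing sequences with a_i ≤ i biject with Dyck paths of semilength 10, so there are C_10. So Y = C_10 = 16796.
X − Y = 2674440 − 16796 = 2657644.

2657644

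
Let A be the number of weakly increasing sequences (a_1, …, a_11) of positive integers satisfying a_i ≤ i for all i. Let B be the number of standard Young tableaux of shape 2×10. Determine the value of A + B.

75582

Weakly increasing sequences with a_i ≤ i biject with Dyck paths of semilength 11, so there are C_11. So A = C_11 = 58786.
By the hook-length formula (or a Dyck-path bijection), SYT of shape 2×10 number C_10. So B = C_10 = 16796.
A + B = 58786 + 16796 = 75582.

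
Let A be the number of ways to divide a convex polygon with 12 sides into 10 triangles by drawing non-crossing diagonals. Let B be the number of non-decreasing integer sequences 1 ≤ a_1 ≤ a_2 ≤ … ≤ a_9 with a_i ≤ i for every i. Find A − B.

The number of triangulations of a 12-gon is the Catalan number C_10 (index = sides − 2). So A = C_10 = 16796.
Such sub-staircase sequences of length n are counted by C_n; here n = 9. So B = C_9 = 4862.
A − B = 16796 − 4862 = 11934.

11934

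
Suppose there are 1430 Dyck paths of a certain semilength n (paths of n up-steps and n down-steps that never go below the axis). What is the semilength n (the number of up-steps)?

Dyck paths of semilength n are counted by C_n; 1430 = C_8.

8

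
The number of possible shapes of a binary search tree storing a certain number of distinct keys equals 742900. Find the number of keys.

13

Binary search tree shapes on n keys are counted by C_n, and C_13 = 742900.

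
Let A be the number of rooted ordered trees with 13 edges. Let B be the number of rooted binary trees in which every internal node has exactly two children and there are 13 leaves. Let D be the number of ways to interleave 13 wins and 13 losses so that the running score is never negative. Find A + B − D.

A rooted plane tree with 13 edges has 14 nodes, and the count is C_13. So A = C_13 = 742900.
Full binary trees with 13 leaves have 13−1 = 12 internal nodes, so there are C_12 of them. So B = C_12 = 208012.
Reading a vote for the leader as '(' and for the other as ')' turns such a sequence into a balanced string of 13 pairs, so the count is C_13. So D = C_13 = 742900.
A + B − D = 742900 + 208012 − 742900 = 208012.

208012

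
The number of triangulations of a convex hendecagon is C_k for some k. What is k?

9

Triangulations of a convex m-gon are counted by C_{m−2}; with m = 11 this is C_9.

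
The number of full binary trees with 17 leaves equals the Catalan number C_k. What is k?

A full binary tree with L leaves has L−1 internal nodes and is counted by C_{L−1}; L = 17 gives C_16.

16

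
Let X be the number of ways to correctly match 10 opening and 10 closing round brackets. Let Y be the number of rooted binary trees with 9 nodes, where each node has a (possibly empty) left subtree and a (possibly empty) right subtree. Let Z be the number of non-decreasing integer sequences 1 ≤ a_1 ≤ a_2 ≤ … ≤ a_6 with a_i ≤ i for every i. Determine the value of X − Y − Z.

A balanced arrangement of 10 bracket pairs is a Dyck word of semilength 10, so the count is C_10. So X = C_10 = 16796.
Rooted binary trees with 9 nodes (each child slot possibly empty) number C_9. So Y = C_9 = 4862.
Weakly increasing sequences with a_i ≤ i biject with Dyck paths of semilength 6, so there are C_6. So Z = C_6 = 132.
X − Y − Z = 16796 − 4862 − 132 = 11802.

11802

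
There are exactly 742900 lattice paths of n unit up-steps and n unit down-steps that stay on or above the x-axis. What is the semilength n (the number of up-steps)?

Dyck paths of semilength n are counted by C_n; 742900 = C_13.

13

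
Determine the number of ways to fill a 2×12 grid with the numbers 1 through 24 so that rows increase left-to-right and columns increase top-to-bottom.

Standard Young tableaux of shape 2×n are counted by C_n; here n = 12.
C_12 = C(24,12)/13 = 2704156/13 = 208012.

208012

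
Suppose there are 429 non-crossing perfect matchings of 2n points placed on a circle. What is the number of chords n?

Non-crossing pairings of 2n points on a circle are counted by C_n. Since C_7 = 429, the index is 7.

7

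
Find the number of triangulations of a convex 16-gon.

The number of triangulations of a 16-gon is the Catalan number C_14 (index = sides − 2).
C_14 = C_13 · 2(2·13+1)/(13+2) = 742900 · 54/15 = 2674440.

2674440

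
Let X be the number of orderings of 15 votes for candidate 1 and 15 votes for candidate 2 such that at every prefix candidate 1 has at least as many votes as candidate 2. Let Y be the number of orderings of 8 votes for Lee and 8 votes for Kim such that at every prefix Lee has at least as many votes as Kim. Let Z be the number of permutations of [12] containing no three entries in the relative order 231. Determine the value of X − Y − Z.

Reading a vote for the leader as '(' and for the other as ')' turns such a sequence into a balanced string of 15 pairs, so the count is C_15. So X = C_15 = 9694845.
Reading a vote for the leader as '(' and for the other as ')' turns such a sequence into a balanced string of 8 pairs, so the count is C_8. So Y = C_8 = 1430.
Permutations of [n] avoiding any single length-3 pattern are counted by C_n; here n = 12. So Z = C_12 = 208012.
X − Y − Z = 9694845 − 1430 − 208012 = 9485403.

9485403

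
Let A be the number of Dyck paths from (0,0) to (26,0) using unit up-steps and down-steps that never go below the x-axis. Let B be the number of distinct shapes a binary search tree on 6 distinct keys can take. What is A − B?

Paths of 13 up- and 13 down-steps that never dip below the axis are Dyck paths; their count is C_13. So A = C_13 = 742900.
There are C_n binary search tree shapes on n keys; with n = 6 that is C_6. So B = C_6 = 132.
A − B = 742900 − 132 = 742768.

742768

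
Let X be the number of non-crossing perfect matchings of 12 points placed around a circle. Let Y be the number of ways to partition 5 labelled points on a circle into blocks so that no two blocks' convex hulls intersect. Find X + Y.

Non-crossing perfect matchings of 2n points on a circle are counted by C_n; with 12 points, n = 6. So X = C_6 = 132.
Non-crossing partitions of an n-element set are counted by C_n; here n = 5. So Y = C_5 = 42.
X + Y = 132 + 42 = 174.

174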